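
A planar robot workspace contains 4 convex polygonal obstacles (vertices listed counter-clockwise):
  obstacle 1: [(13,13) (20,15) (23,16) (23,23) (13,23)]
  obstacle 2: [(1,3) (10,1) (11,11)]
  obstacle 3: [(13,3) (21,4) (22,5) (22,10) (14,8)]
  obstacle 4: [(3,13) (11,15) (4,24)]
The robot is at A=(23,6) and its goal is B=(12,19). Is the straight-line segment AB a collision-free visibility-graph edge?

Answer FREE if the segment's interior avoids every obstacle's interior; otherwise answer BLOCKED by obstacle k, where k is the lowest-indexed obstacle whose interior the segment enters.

BLOCKED by obstacle 1

Obstacle 1 [(13,13) (20,15) (23,16) (23,23) (13,23)]:
  edge (13,13)–(20,15): crosses AB
  edge (20,15)–(23,16): clear
  edge (23,16)–(23,23): clear
  edge (23,23)–(13,23): clear
  edge (13,23)–(13,13): crosses AB
  → BLOCKED
Obstacle 2 [(1,3) (10,1) (11,11)]:
  edge (1,3)–(10,1): clear
  edge (10,1)–(11,11): clear
  edge (11,11)–(1,3): clear
  midpoint (35/2,25/2) outside
  → clear
Obstacle 3 [(13,3) (21,4) (22,5) (22,10) (14,8)]:
  edge (13,3)–(21,4): clear
  edge (21,4)–(22,5): clear
  edge (22,5)–(22,10): crosses AB
  edge (22,10)–(14,8): crosses AB
  edge (14,8)–(13,3): clear
  → BLOCKED
Obstacle 4 [(3,13) (11,15) (4,24)]:
  edge (3,13)–(11,15): clear
  edge (11,15)–(4,24): clear
  edge (4,24)–(3,13): clear
  midpoint (35/2,25/2) outside
  → clear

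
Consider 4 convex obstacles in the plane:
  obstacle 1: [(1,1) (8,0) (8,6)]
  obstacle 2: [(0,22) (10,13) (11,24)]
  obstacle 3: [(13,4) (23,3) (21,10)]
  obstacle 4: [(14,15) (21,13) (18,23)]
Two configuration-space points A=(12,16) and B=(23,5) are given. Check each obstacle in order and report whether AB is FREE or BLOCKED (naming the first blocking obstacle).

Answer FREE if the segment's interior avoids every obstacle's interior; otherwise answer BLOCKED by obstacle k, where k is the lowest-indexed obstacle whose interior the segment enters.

Obstacle 1 [(1,1) (8,0) (8,6)]:
  edge (1,1)–(8,0): clear
  edge (8,0)–(8,6): clear
  edge (8,6)–(1,1): clear
  midpoint (35/2,21/2) outside
  → clear
Obstacle 2 [(0,22) (10,13) (11,24)]:
  edge (0,22)–(10,13): clear
  edge (10,13)–(11,24): clear
  edge (11,24)–(0,22): clear
  midpoint (35/2,21/2) outside
  → clear
Obstacle 3 [(13,4) (23,3) (21,10)]:
  edge (13,4)–(23,3): clear
  edge (23,3)–(21,10): crosses AB
  edge (21,10)–(13,4): crosses AB
  → BLOCKED
Obstacle 4 [(14,15) (21,13) (18,23)]:
  edge (14,15)–(21,13): clear
  edge (21,13)–(18,23): clear
  edge (18,23)–(14,15): clear
  midpoint (35/2,21/2) outside
  → clear

BLOCKED by obstacle 3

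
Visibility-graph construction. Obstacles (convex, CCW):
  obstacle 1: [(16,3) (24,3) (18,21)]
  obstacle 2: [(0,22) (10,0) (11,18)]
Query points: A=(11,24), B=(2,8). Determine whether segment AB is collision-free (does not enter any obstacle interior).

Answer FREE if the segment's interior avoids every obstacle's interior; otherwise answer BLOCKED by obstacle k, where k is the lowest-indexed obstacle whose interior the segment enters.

Obstacle 1 [(16,3) (24,3) (18,21)]:
  edge (16,3)–(24,3): clear
  edge (24,3)–(18,21): clear
  edge (18,21)–(16,3): clear
  midpoint (13/2,16) outside
  → clear
Obstacle 2 [(0,22) (10,0) (11,18)]:
  edge (0,22)–(10,0): crosses AB
  edge (10,0)–(11,18): clear
  edge (11,18)–(0,22): crosses AB
  → BLOCKED

BLOCKED by obstacle 2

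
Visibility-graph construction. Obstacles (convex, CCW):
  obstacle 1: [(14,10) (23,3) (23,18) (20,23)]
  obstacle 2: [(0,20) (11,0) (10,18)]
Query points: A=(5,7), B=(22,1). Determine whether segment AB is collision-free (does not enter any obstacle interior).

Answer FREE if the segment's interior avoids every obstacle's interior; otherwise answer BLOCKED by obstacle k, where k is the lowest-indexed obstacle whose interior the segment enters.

Obstacle 1 [(14,10) (23,3) (23,18) (20,23)]:
  edge (14,10)–(23,3): clear
  edge (23,3)–(23,18): clear
  edge (23,18)–(20,23): clear
  edge (20,23)–(14,10): clear
  midpoint (27/2,4) outside
  → clear
Obstacle 2 [(0,20) (11,0) (10,18)]:
  edge (0,20)–(11,0): crosses AB
  edge (11,0)–(10,18): crosses AB
  edge (10,18)–(0,20): clear
  → BLOCKED

BLOCKED by obstacle 2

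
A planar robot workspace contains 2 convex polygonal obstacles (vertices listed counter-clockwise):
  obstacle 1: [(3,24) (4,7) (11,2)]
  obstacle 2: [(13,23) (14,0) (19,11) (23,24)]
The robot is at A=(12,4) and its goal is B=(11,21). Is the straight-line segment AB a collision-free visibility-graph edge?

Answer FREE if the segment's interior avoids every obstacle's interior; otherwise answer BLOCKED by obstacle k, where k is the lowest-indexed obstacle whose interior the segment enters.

Obstacle 1 [(3,24) (4,7) (11,2)]:
  edge (3,24)–(4,7): clear
  edge (4,7)–(11,2): clear
  edge (11,2)–(3,24): clear
  midpoint (23/2,25/2) outside
  → clear
Obstacle 2 [(13,23) (14,0) (19,11) (23,24)]:
  edge (13,23)–(14,0): clear
  edge (14,0)–(19,11): clear
  edge (19,11)–(23,24): clear
  edge (23,24)–(13,23): clear
  midpoint (23/2,25/2) outside
  → clear

FREE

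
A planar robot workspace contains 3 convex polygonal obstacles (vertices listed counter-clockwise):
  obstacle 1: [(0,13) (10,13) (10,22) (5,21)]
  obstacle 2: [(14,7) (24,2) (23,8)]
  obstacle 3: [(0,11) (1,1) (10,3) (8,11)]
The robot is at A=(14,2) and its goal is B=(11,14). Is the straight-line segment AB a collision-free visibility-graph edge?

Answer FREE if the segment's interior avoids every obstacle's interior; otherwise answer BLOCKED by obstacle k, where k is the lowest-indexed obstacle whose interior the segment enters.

FREE

Obstacle 1 [(0,13) (10,13) (10,22) (5,21)]:
  edge (0,13)–(10,13): clear
  edge (10,13)–(10,22): clear
  edge (10,22)–(5,21): clear
  edge (5,21)–(0,13): clear
  midpoint (25/2,8) outside
  → clear
Obstacle 2 [(14,7) (24,2) (23,8)]:
  edge (14,7)–(24,2): clear
  edge (24,2)–(23,8): clear
  edge (23,8)–(14,7): clear
  midpoint (25/2,8) outside
  → clear
Obstacle 3 [(0,11) (1,1) (10,3) (8,11)]:
  edge (0,11)–(1,1): clear
  edge (1,1)–(10,3): clear
  edge (10,3)–(8,11): clear
  edge (8,11)–(0,11): clear
  midpoint (25/2,8) outside
  → clear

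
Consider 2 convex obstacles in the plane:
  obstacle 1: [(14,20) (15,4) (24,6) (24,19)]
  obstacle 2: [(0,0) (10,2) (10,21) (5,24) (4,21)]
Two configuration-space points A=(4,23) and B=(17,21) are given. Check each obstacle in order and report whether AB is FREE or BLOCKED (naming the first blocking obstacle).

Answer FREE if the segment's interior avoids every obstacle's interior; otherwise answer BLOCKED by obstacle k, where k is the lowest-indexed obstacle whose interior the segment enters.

Obstacle 1 [(14,20) (15,4) (24,6) (24,19)]:
  edge (14,20)–(15,4): clear
  edge (15,4)–(24,6): clear
  edge (24,6)–(24,19): clear
  edge (24,19)–(14,20): clear
  midpoint (21/2,22) outside
  → clear
Obstacle 2 [(0,0) (10,2) (10,21) (5,24) (4,21)]:
  edge (0,0)–(10,2): clear
  edge (10,2)–(10,21): clear
  edge (10,21)–(5,24): crosses AB
  edge (5,24)–(4,21): crosses AB
  edge (4,21)–(0,0): clear
  → BLOCKED

BLOCKED by obstacle 2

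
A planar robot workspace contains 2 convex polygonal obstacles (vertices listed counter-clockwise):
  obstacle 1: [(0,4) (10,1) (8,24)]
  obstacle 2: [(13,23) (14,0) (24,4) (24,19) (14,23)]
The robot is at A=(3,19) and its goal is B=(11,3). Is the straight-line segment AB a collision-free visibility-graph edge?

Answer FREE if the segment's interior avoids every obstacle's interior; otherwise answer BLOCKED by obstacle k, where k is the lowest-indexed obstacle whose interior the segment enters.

Obstacle 1 [(0,4) (10,1) (8,24)]:
  edge (0,4)–(10,1): clear
  edge (10,1)–(8,24): crosses AB
  edge (8,24)–(0,4): crosses AB
  → BLOCKED
Obstacle 2 [(13,23) (14,0) (24,4) (24,19) (14,23)]:
  edge (13,23)–(14,0): clear
  edge (14,0)–(24,4): clear
  edge (24,4)–(24,19): clear
  edge (24,19)–(14,23): clear
  edge (14,23)–(13,23): clear
  midpoint (7,11) outside
  → clear

BLOCKED by obstacle 1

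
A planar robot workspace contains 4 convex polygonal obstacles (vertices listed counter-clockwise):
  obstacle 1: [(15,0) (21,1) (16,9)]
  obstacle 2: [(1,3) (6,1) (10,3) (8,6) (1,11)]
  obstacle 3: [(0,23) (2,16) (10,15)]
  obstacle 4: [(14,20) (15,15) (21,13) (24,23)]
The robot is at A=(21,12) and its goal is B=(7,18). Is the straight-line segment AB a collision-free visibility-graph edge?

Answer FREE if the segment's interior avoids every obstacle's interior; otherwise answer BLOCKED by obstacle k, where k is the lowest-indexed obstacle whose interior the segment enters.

Obstacle 1 [(15,0) (21,1) (16,9)]:
  edge (15,0)–(21,1): clear
  edge (21,1)–(16,9): clear
  edge (16,9)–(15,0): clear
  midpoint (14,15) outside
  → clear
Obstacle 2 [(1,3) (6,1) (10,3) (8,6) (1,11)]:
  edge (1,3)–(6,1): clear
  edge (6,1)–(10,3): clear
  edge (10,3)–(8,6): clear
  edge (8,6)–(1,11): clear
  edge (1,11)–(1,3): clear
  midpoint (14,15) outside
  → clear
Obstacle 3 [(0,23) (2,16) (10,15)]:
  edge (0,23)–(2,16): clear
  edge (2,16)–(10,15): clear
  edge (10,15)–(0,23): clear
  midpoint (14,15) outside
  → clear
Obstacle 4 [(14,20) (15,15) (21,13) (24,23)]:
  edge (14,20)–(15,15): clear
  edge (15,15)–(21,13): clear
  edge (21,13)–(24,23): clear
  edge (24,23)–(14,20): clear
  midpoint (14,15) outside
  → clear

FREE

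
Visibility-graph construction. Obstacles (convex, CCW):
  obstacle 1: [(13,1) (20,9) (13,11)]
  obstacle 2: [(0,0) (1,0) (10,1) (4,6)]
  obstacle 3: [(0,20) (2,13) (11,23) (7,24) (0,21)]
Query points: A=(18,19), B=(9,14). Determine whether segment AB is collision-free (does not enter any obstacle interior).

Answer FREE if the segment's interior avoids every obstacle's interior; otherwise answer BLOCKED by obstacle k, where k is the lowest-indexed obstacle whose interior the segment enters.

Obstacle 1 [(13,1) (20,9) (13,11)]:
  edge (13,1)–(20,9): clear
  edge (20,9)–(13,11): clear
  edge (13,11)–(13,1): clear
  midpoint (27/2,33/2) outside
  → clear
Obstacle 2 [(0,0) (1,0) (10,1) (4,6)]:
  edge (0,0)–(1,0): clear
  edge (1,0)–(10,1): clear
  edge (10,1)–(4,6): clear
  edge (4,6)–(0,0): clear
  midpoint (27/2,33/2) outside
  → clear
Obstacle 3 [(0,20) (2,13) (11,23) (7,24) (0,21)]:
  edge (0,20)–(2,13): clear
  edge (2,13)–(11,23): clear
  edge (11,23)–(7,24): clear
  edge (7,24)–(0,21): clear
  edge (0,21)–(0,20): clear
  midpoint (27/2,33/2) outside
  → clear

FREE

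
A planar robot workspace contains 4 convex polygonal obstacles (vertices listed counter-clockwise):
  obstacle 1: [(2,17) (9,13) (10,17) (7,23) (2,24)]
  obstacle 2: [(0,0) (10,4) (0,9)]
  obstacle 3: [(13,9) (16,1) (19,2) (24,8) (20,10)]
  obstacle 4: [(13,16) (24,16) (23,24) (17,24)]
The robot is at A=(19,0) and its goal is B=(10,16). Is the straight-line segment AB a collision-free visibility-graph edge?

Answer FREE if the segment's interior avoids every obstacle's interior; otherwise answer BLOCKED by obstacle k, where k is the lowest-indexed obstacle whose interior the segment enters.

BLOCKED by obstacle 3

Obstacle 1 [(2,17) (9,13) (10,17) (7,23) (2,24)]:
  edge (2,17)–(9,13): clear
  edge (9,13)–(10,17): clear
  edge (10,17)–(7,23): clear
  edge (7,23)–(2,24): clear
  edge (2,24)–(2,17): clear
  midpoint (29/2,8) outside
  → clear
Obstacle 2 [(0,0) (10,4) (0,9)]:
  edge (0,0)–(10,4): clear
  edge (10,4)–(0,9): clear
  edge (0,9)–(0,0): clear
  midpoint (29/2,8) outside
  → clear
Obstacle 3 [(13,9) (16,1) (19,2) (24,8) (20,10)]:
  edge (13,9)–(16,1): clear
  edge (16,1)–(19,2): crosses AB
  edge (19,2)–(24,8): clear
  edge (24,8)–(20,10): clear
  edge (20,10)–(13,9): crosses AB
  → BLOCKED
Obstacle 4 [(13,16) (24,16) (23,24) (17,24)]:
  edge (13,16)–(24,16): clear
  edge (24,16)–(23,24): clear
  edge (23,24)–(17,24): clear
  edge (17,24)–(13,16): clear
  midpoint (29/2,8) outside
  → clear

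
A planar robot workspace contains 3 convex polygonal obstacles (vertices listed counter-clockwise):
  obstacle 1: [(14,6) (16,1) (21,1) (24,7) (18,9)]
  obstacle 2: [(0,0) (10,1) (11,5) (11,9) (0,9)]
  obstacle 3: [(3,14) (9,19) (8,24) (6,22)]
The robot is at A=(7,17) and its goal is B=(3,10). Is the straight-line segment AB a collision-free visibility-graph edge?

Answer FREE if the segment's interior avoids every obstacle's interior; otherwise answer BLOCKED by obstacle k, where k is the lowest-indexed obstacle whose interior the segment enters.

FREE

Obstacle 1 [(14,6) (16,1) (21,1) (24,7) (18,9)]:
  edge (14,6)–(16,1): clear
  edge (16,1)–(21,1): clear
  edge (21,1)–(24,7): clear
  edge (24,7)–(18,9): clear
  edge (18,9)–(14,6): clear
  midpoint (5,27/2) outside
  → clear
Obstacle 2 [(0,0) (10,1) (11,5) (11,9) (0,9)]:
  edge (0,0)–(10,1): clear
  edge (10,1)–(11,5): clear
  edge (11,5)–(11,9): clear
  edge (11,9)–(0,9): clear
  edge (0,9)–(0,0): clear
  midpoint (5,27/2) outside
  → clear
Obstacle 3 [(3,14) (9,19) (8,24) (6,22)]:
  edge (3,14)–(9,19): clear
  edge (9,19)–(8,24): clear
  edge (8,24)–(6,22): clear
  edge (6,22)–(3,14): clear
  midpoint (5,27/2) outside
  → clear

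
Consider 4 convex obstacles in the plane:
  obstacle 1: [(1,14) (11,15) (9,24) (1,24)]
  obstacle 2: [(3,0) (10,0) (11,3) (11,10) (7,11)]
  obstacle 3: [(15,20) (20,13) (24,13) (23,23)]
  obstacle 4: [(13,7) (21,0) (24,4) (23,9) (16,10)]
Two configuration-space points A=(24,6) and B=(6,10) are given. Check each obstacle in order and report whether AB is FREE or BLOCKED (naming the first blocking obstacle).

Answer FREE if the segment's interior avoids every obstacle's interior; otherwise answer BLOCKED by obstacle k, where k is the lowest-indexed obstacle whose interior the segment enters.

Obstacle 1 [(1,14) (11,15) (9,24) (1,24)]:
  edge (1,14)–(11,15): clear
  edge (11,15)–(9,24): clear
  edge (9,24)–(1,24): clear
  edge (1,24)–(1,14): clear
  midpoint (15,8) outside
  → clear
Obstacle 2 [(3,0) (10,0) (11,3) (11,10) (7,11)]:
  edge (3,0)–(10,0): clear
  edge (10,0)–(11,3): clear
  edge (11,3)–(11,10): crosses AB
  edge (11,10)–(7,11): clear
  edge (7,11)–(3,0): crosses AB
  → BLOCKED
Obstacle 3 [(15,20) (20,13) (24,13) (23,23)]:
  edge (15,20)–(20,13): clear
  edge (20,13)–(24,13): clear
  edge (24,13)–(23,23): clear
  edge (23,23)–(15,20): clear
  midpoint (15,8) outside
  → clear
Obstacle 4 [(13,7) (21,0) (24,4) (23,9) (16,10)]:
  edge (13,7)–(21,0): clear
  edge (21,0)–(24,4): clear
  edge (24,4)–(23,9): crosses AB
  edge (23,9)–(16,10): clear
  edge (16,10)–(13,7): crosses AB
  → BLOCKED

BLOCKED by obstacle 2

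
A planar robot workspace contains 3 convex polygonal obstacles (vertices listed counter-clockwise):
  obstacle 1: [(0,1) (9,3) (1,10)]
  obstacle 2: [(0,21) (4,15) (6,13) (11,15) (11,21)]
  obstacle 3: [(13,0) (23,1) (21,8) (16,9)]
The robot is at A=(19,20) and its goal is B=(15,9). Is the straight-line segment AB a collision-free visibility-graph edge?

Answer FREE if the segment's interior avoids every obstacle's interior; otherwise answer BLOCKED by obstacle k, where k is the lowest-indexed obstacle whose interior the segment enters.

Obstacle 1 [(0,1) (9,3) (1,10)]:
  edge (0,1)–(9,3): clear
  edge (9,3)–(1,10): clear
  edge (1,10)–(0,1): clear
  midpoint (17,29/2) outside
  → clear
Obstacle 2 [(0,21) (4,15) (6,13) (11,15) (11,21)]:
  edge (0,21)–(4,15): clear
  edge (4,15)–(6,13): clear
  edge (6,13)–(11,15): clear
  edge (11,15)–(11,21): clear
  edge (11,21)–(0,21): clear
  midpoint (17,29/2) outside
  → clear
Obstacle 3 [(13,0) (23,1) (21,8) (16,9)]:
  edge (13,0)–(23,1): clear
  edge (23,1)–(21,8): clear
  edge (21,8)–(16,9): clear
  edge (16,9)–(13,0): clear
  midpoint (17,29/2) outside
  → clear

FREE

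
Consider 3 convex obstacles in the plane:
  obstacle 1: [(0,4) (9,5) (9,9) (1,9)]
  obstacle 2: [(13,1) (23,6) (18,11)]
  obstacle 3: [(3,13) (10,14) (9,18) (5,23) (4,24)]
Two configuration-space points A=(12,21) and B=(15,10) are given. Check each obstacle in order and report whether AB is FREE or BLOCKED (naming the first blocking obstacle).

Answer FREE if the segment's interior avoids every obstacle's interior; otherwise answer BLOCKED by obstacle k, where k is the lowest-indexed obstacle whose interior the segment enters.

Obstacle 1 [(0,4) (9,5) (9,9) (1,9)]:
  edge (0,4)–(9,5): clear
  edge (9,5)–(9,9): clear
  edge (9,9)–(1,9): clear
  edge (1,9)–(0,4): clear
  midpoint (27/2,31/2) outside
  → clear
Obstacle 2 [(13,1) (23,6) (18,11)]:
  edge (13,1)–(23,6): clear
  edge (23,6)–(18,11): clear
  edge (18,11)–(13,1): clear
  midpoint (27/2,31/2) outside
  → clear
Obstacle 3 [(3,13) (10,14) (9,18) (5,23) (4,24)]:
  edge (3,13)–(10,14): clear
  edge (10,14)–(9,18): clear
  edge (9,18)–(5,23): clear
  edge (5,23)–(4,24): clear
  edge (4,24)–(3,13): clear
  midpoint (27/2,31/2) outside
  → clear

FREE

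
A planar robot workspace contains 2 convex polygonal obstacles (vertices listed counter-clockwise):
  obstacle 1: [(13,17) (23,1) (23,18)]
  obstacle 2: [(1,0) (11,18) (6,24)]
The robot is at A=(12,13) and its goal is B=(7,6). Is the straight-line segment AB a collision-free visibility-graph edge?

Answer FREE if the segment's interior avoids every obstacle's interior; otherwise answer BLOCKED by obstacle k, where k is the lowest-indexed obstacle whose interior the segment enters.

Obstacle 1 [(13,17) (23,1) (23,18)]:
  edge (13,17)–(23,1): clear
  edge (23,1)–(23,18): clear
  edge (23,18)–(13,17): clear
  midpoint (19/2,19/2) outside
  → clear
Obstacle 2 [(1,0) (11,18) (6,24)]:
  edge (1,0)–(11,18): clear
  edge (11,18)–(6,24): clear
  edge (6,24)–(1,0): clear
  midpoint (19/2,19/2) outside
  → clear

FREE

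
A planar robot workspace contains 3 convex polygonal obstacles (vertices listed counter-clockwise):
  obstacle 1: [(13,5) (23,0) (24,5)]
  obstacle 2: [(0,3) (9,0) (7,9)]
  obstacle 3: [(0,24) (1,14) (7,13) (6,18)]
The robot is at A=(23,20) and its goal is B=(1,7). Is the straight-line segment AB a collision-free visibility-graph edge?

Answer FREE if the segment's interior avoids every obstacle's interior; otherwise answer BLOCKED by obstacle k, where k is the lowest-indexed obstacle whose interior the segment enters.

FREE

Obstacle 1 [(13,5) (23,0) (24,5)]:
  edge (13,5)–(23,0): clear
  edge (23,0)–(24,5): clear
  edge (24,5)–(13,5): clear
  midpoint (12,27/2) outside
  → clear
Obstacle 2 [(0,3) (9,0) (7,9)]:
  edge (0,3)–(9,0): clear
  edge (9,0)–(7,9): clear
  edge (7,9)–(0,3): clear
  midpoint (12,27/2) outside
  → clear
Obstacle 3 [(0,24) (1,14) (7,13) (6,18)]:
  edge (0,24)–(1,14): clear
  edge (1,14)–(7,13): clear
  edge (7,13)–(6,18): clear
  edge (6,18)–(0,24): clear
  midpoint (12,27/2) outside
  → clear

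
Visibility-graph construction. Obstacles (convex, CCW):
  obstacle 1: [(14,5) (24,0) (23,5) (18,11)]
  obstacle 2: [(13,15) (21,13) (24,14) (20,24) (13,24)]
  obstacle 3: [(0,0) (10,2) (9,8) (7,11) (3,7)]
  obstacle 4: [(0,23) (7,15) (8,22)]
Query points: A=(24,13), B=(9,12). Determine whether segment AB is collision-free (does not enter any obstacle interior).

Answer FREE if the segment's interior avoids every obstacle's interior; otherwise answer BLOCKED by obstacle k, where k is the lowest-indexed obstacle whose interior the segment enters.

Obstacle 1 [(14,5) (24,0) (23,5) (18,11)]:
  edge (14,5)–(24,0): clear
  edge (24,0)–(23,5): clear
  edge (23,5)–(18,11): clear
  edge (18,11)–(14,5): clear
  midpoint (33/2,25/2) outside
  → clear
Obstacle 2 [(13,15) (21,13) (24,14) (20,24) (13,24)]:
  edge (13,15)–(21,13): clear
  edge (21,13)–(24,14): clear
  edge (24,14)–(20,24): clear
  edge (20,24)–(13,24): clear
  edge (13,24)–(13,15): clear
  midpoint (33/2,25/2) outside
  → clear
Obstacle 3 [(0,0) (10,2) (9,8) (7,11) (3,7)]:
  edge (0,0)–(10,2): clear
  edge (10,2)–(9,8): clear
  edge (9,8)–(7,11): clear
  edge (7,11)–(3,7): clear
  edge (3,7)–(0,0): clear
  midpoint (33/2,25/2) outside
  → clear
Obstacle 4 [(0,23) (7,15) (8,22)]:
  edge (0,23)–(7,15): clear
  edge (7,15)–(8,22): clear
  edge (8,22)–(0,23): clear
  midpoint (33/2,25/2) outside
  → clear

FREE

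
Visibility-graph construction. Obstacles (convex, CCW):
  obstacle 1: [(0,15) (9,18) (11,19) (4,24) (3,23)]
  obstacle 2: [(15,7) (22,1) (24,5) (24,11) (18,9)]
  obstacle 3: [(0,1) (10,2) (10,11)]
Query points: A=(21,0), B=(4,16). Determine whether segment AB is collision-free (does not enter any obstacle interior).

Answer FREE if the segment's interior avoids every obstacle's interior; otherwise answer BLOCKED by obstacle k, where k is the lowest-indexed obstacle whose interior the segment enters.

Obstacle 1 [(0,15) (9,18) (11,19) (4,24) (3,23)]:
  edge (0,15)–(9,18): clear
  edge (9,18)–(11,19): clear
  edge (11,19)–(4,24): clear
  edge (4,24)–(3,23): clear
  edge (3,23)–(0,15): clear
  midpoint (25/2,8) outside
  → clear
Obstacle 2 [(15,7) (22,1) (24,5) (24,11) (18,9)]:
  edge (15,7)–(22,1): clear
  edge (22,1)–(24,5): clear
  edge (24,5)–(24,11): clear
  edge (24,11)–(18,9): clear
  edge (18,9)–(15,7): clear
  midpoint (25/2,8) outside
  → clear
Obstacle 3 [(0,1) (10,2) (10,11)]:
  edge (0,1)–(10,2): clear
  edge (10,2)–(10,11): crosses AB
  edge (10,11)–(0,1): crosses AB
  → BLOCKED

BLOCKED by obstacle 3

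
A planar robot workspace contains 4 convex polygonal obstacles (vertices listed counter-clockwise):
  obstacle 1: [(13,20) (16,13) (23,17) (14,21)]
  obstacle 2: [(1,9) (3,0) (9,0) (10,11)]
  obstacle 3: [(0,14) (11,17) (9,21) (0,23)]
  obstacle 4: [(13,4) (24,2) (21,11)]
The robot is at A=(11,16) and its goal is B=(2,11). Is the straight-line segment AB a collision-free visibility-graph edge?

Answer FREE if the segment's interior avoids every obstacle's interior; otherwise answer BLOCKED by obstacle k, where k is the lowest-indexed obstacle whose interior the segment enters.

Obstacle 1 [(13,20) (16,13) (23,17) (14,21)]:
  edge (13,20)–(16,13): clear
  edge (16,13)–(23,17): clear
  edge (23,17)–(14,21): clear
  edge (14,21)–(13,20): clear
  midpoint (13/2,27/2) outside
  → clear
Obstacle 2 [(1,9) (3,0) (9,0) (10,11)]:
  edge (1,9)–(3,0): clear
  edge (3,0)–(9,0): clear
  edge (9,0)–(10,11): clear
  edge (10,11)–(1,9): clear
  midpoint (13/2,27/2) outside
  → clear
Obstacle 3 [(0,14) (11,17) (9,21) (0,23)]:
  edge (0,14)–(11,17): clear
  edge (11,17)–(9,21): clear
  edge (9,21)–(0,23): clear
  edge (0,23)–(0,14): clear
  midpoint (13/2,27/2) outside
  → clear
Obstacle 4 [(13,4) (24,2) (21,11)]:
  edge (13,4)–(24,2): clear
  edge (24,2)–(21,11): clear
  edge (21,11)–(13,4): clear
  midpoint (13/2,27/2) outside
  → clear

FREE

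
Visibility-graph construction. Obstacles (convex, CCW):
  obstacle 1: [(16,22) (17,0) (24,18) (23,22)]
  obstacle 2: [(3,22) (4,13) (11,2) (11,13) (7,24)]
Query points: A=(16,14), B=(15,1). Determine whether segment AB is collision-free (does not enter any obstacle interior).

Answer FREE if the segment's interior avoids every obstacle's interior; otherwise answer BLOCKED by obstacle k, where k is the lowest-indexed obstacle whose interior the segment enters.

FREE

Obstacle 1 [(16,22) (17,0) (24,18) (23,22)]:
  edge (16,22)–(17,0): clear
  edge (17,0)–(24,18): clear
  edge (24,18)–(23,22): clear
  edge (23,22)–(16,22): clear
  midpoint (31/2,15/2) outside
  → clear
Obstacle 2 [(3,22) (4,13) (11,2) (11,13) (7,24)]:
  edge (3,22)–(4,13): clear
  edge (4,13)–(11,2): clear
  edge (11,2)–(11,13): clear
  edge (11,13)–(7,24): clear
  edge (7,24)–(3,22): clear
  midpoint (31/2,15/2) outside
  → clear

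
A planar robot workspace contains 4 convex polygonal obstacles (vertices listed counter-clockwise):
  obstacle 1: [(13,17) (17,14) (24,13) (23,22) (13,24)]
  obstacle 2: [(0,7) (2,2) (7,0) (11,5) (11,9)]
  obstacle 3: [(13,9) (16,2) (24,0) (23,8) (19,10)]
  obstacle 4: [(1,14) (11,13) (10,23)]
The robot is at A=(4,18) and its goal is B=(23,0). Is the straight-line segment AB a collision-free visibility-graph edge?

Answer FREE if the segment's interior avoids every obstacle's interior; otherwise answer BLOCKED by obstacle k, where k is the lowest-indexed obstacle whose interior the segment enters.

Obstacle 1 [(13,17) (17,14) (24,13) (23,22) (13,24)]:
  edge (13,17)–(17,14): clear
  edge (17,14)–(24,13): clear
  edge (24,13)–(23,22): clear
  edge (23,22)–(13,24): clear
  edge (13,24)–(13,17): clear
  midpoint (27/2,9) outside
  → clear
Obstacle 2 [(0,7) (2,2) (7,0) (11,5) (11,9)]:
  edge (0,7)–(2,2): clear
  edge (2,2)–(7,0): clear
  edge (7,0)–(11,5): clear
  edge (11,5)–(11,9): clear
  edge (11,9)–(0,7): clear
  midpoint (27/2,9) outside
  → clear
Obstacle 3 [(13,9) (16,2) (24,0) (23,8) (19,10)]:
  edge (13,9)–(16,2): clear
  edge (16,2)–(24,0): crosses AB
  edge (24,0)–(23,8): clear
  edge (23,8)–(19,10): clear
  edge (19,10)–(13,9): crosses AB
  → BLOCKED
Obstacle 4 [(1,14) (11,13) (10,23)]:
  edge (1,14)–(11,13): crosses AB
  edge (11,13)–(10,23): clear
  edge (10,23)–(1,14): crosses AB
  → BLOCKED

BLOCKED by obstacle 3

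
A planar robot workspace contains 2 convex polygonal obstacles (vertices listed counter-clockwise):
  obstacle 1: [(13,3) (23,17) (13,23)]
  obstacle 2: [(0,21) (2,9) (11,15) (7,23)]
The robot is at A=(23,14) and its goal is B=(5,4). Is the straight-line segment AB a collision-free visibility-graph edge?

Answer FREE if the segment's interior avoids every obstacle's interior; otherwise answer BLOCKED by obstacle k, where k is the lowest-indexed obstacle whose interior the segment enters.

BLOCKED by obstacle 1

Obstacle 1 [(13,3) (23,17) (13,23)]:
  edge (13,3)–(23,17): crosses AB
  edge (23,17)–(13,23): clear
  edge (13,23)–(13,3): crosses AB
  → BLOCKED
Obstacle 2 [(0,21) (2,9) (11,15) (7,23)]:
  edge (0,21)–(2,9): clear
  edge (2,9)–(11,15): clear
  edge (11,15)–(7,23): clear
  edge (7,23)–(0,21): clear
  midpoint (14,9) outside
  → clear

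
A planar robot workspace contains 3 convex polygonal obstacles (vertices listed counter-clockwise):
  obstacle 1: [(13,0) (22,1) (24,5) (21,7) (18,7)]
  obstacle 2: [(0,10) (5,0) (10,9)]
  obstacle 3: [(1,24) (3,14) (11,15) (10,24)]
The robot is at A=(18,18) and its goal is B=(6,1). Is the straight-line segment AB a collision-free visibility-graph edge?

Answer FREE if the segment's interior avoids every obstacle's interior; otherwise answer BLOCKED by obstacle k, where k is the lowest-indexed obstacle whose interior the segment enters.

Obstacle 1 [(13,0) (22,1) (24,5) (21,7) (18,7)]:
  edge (13,0)–(22,1): clear
  edge (22,1)–(24,5): clear
  edge (24,5)–(21,7): clear
  edge (21,7)–(18,7): clear
  edge (18,7)–(13,0): clear
  midpoint (12,19/2) outside
  → clear
Obstacle 2 [(0,10) (5,0) (10,9)]:
  edge (0,10)–(5,0): clear
  edge (5,0)–(10,9): clear
  edge (10,9)–(0,10): clear
  midpoint (12,19/2) outside
  → clear
Obstacle 3 [(1,24) (3,14) (11,15) (10,24)]:
  edge (1,24)–(3,14): clear
  edge (3,14)–(11,15): clear
  edge (11,15)–(10,24): clear
  edge (10,24)–(1,24): clear
  midpoint (12,19/2) outside
  → clear

FREE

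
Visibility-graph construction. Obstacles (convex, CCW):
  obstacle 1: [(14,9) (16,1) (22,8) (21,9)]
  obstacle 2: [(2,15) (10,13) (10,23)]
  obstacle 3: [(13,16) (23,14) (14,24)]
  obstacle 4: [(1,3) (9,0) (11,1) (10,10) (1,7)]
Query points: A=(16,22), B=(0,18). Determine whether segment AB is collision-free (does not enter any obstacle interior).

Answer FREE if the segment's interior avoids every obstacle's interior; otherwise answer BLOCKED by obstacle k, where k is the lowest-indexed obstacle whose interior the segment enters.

Obstacle 1 [(14,9) (16,1) (22,8) (21,9)]:
  edge (14,9)–(16,1): clear
  edge (16,1)–(22,8): clear
  edge (22,8)–(21,9): clear
  edge (21,9)–(14,9): clear
  midpoint (8,20) outside
  → clear
Obstacle 2 [(2,15) (10,13) (10,23)]:
  edge (2,15)–(10,13): clear
  edge (10,13)–(10,23): crosses AB
  edge (10,23)–(2,15): crosses AB
  → BLOCKED
Obstacle 3 [(13,16) (23,14) (14,24)]:
  edge (13,16)–(23,14): clear
  edge (23,14)–(14,24): crosses AB
  edge (14,24)–(13,16): crosses AB
  → BLOCKED
Obstacle 4 [(1,3) (9,0) (11,1) (10,10) (1,7)]:
  edge (1,3)–(9,0): clear
  edge (9,0)–(11,1): clear
  edge (11,1)–(10,10): clear
  edge (10,10)–(1,7): clear
  edge (1,7)–(1,3): clear
  midpoint (8,20) outside
  → clear

BLOCKED by obstacle 2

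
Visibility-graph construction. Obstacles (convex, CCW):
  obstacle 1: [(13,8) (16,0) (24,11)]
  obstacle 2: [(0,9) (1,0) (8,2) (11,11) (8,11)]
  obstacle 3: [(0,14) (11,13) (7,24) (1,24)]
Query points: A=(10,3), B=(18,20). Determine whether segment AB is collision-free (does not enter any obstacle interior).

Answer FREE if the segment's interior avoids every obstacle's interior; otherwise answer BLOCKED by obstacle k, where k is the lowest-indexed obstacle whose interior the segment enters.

Obstacle 1 [(13,8) (16,0) (24,11)]:
  edge (13,8)–(16,0): clear
  edge (16,0)–(24,11): clear
  edge (24,11)–(13,8): clear
  midpoint (14,23/2) outside
  → clear
Obstacle 2 [(0,9) (1,0) (8,2) (11,11) (8,11)]:
  edge (0,9)–(1,0): clear
  edge (1,0)–(8,2): clear
  edge (8,2)–(11,11): clear
  edge (11,11)–(8,11): clear
  edge (8,11)–(0,9): clear
  midpoint (14,23/2) outside
  → clear
Obstacle 3 [(0,14) (11,13) (7,24) (1,24)]:
  edge (0,14)–(11,13): clear
  edge (11,13)–(7,24): clear
  edge (7,24)–(1,24): clear
  edge (1,24)–(0,14): clear
  midpoint (14,23/2) outside
  → clear

FREE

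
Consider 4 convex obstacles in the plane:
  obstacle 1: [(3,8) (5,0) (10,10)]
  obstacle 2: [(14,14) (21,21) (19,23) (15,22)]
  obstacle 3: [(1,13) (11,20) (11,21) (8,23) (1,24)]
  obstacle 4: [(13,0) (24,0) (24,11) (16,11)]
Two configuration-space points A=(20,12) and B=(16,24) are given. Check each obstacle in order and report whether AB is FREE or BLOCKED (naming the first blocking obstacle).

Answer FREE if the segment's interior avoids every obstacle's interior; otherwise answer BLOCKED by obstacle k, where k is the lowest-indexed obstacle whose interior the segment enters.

BLOCKED by obstacle 2

Obstacle 1 [(3,8) (5,0) (10,10)]:
  edge (3,8)–(5,0): clear
  edge (5,0)–(10,10): clear
  edge (10,10)–(3,8): clear
  midpoint (18,18) outside
  → clear
Obstacle 2 [(14,14) (21,21) (19,23) (15,22)]:
  edge (14,14)–(21,21): crosses AB
  edge (21,21)–(19,23): clear
  edge (19,23)–(15,22): crosses AB
  edge (15,22)–(14,14): clear
  → BLOCKED
Obstacle 3 [(1,13) (11,20) (11,21) (8,23) (1,24)]:
  edge (1,13)–(11,20): clear
  edge (11,20)–(11,21): clear
  edge (11,21)–(8,23): clear
  edge (8,23)–(1,24): clear
  edge (1,24)–(1,13): clear
  midpoint (18,18) outside
  → clear
Obstacle 4 [(13,0) (24,0) (24,11) (16,11)]:
  edge (13,0)–(24,0): clear
  edge (24,0)–(24,11): clear
  edge (24,11)–(16,11): clear
  edge (16,11)–(13,0): clear
  midpoint (18,18) outside
  → clear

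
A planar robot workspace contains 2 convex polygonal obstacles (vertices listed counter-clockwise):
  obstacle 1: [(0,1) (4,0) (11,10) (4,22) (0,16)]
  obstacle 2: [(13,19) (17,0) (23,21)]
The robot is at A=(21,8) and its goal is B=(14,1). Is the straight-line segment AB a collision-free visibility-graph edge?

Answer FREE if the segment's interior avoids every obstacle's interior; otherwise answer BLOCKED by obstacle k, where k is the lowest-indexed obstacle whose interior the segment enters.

Obstacle 1 [(0,1) (4,0) (11,10) (4,22) (0,16)]:
  edge (0,1)–(4,0): clear
  edge (4,0)–(11,10): clear
  edge (11,10)–(4,22): clear
  edge (4,22)–(0,16): clear
  edge (0,16)–(0,1): clear
  midpoint (35/2,9/2) outside
  → clear
Obstacle 2 [(13,19) (17,0) (23,21)]:
  edge (13,19)–(17,0): crosses AB
  edge (17,0)–(23,21): crosses AB
  edge (23,21)–(13,19): clear
  → BLOCKED

BLOCKED by obstacle 2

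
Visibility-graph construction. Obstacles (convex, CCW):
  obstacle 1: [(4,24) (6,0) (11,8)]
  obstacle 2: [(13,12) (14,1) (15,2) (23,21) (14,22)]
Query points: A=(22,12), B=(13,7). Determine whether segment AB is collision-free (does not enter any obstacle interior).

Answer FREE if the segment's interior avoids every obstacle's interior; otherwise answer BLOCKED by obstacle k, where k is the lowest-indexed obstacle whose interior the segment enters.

Obstacle 1 [(4,24) (6,0) (11,8)]:
  edge (4,24)–(6,0): clear
  edge (6,0)–(11,8): clear
  edge (11,8)–(4,24): clear
  midpoint (35/2,19/2) outside
  → clear
Obstacle 2 [(13,12) (14,1) (15,2) (23,21) (14,22)]:
  edge (13,12)–(14,1): crosses AB
  edge (14,1)–(15,2): clear
  edge (15,2)–(23,21): crosses AB
  edge (23,21)–(14,22): clear
  edge (14,22)–(13,12): clear
  → BLOCKED

BLOCKED by obstacle 2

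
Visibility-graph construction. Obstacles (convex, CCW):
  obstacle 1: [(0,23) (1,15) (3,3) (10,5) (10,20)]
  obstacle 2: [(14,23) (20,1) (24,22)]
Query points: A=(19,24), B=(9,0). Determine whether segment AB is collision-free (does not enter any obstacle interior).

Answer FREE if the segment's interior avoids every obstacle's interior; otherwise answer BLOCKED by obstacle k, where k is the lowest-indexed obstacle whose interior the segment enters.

BLOCKED by obstacle 2

Obstacle 1 [(0,23) (1,15) (3,3) (10,5) (10,20)]:
  edge (0,23)–(1,15): clear
  edge (1,15)–(3,3): clear
  edge (3,3)–(10,5): clear
  edge (10,5)–(10,20): clear
  edge (10,20)–(0,23): clear
  midpoint (14,12) outside
  → clear
Obstacle 2 [(14,23) (20,1) (24,22)]:
  edge (14,23)–(20,1): crosses AB
  edge (20,1)–(24,22): clear
  edge (24,22)–(14,23): crosses AB
  → BLOCKED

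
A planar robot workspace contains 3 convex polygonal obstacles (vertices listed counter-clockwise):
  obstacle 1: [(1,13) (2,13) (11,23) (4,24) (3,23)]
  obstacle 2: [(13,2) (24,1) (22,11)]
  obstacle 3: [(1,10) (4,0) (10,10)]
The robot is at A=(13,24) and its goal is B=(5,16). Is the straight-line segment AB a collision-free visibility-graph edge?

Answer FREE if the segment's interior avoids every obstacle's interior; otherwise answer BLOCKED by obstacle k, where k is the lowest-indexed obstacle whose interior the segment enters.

Obstacle 1 [(1,13) (2,13) (11,23) (4,24) (3,23)]:
  edge (1,13)–(2,13): clear
  edge (2,13)–(11,23): clear
  edge (11,23)–(4,24): clear
  edge (4,24)–(3,23): clear
  edge (3,23)–(1,13): clear
  midpoint (9,20) outside
  → clear
Obstacle 2 [(13,2) (24,1) (22,11)]:
  edge (13,2)–(24,1): clear
  edge (24,1)–(22,11): clear
  edge (22,11)–(13,2): clear
  midpoint (9,20) outside
  → clear
Obstacle 3 [(1,10) (4,0) (10,10)]:
  edge (1,10)–(4,0): clear
  edge (4,0)–(10,10): clear
  edge (10,10)–(1,10): clear
  midpoint (9,20) outside
  → clear

FREE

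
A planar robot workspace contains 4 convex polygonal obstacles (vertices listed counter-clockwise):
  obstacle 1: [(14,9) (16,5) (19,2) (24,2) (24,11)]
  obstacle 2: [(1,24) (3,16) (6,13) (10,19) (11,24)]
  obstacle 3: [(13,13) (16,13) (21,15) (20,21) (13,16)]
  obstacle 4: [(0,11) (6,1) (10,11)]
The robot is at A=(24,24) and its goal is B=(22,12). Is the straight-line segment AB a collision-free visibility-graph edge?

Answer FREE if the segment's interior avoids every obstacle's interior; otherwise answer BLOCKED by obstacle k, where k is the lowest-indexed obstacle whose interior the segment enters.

Obstacle 1 [(14,9) (16,5) (19,2) (24,2) (24,11)]:
  edge (14,9)–(16,5): clear
  edge (16,5)–(19,2): clear
  edge (19,2)–(24,2): clear
  edge (24,2)–(24,11): clear
  edge (24,11)–(14,9): clear
  midpoint (23,18) outside
  → clear
Obstacle 2 [(1,24) (3,16) (6,13) (10,19) (11,24)]:
  edge (1,24)–(3,16): clear
  edge (3,16)–(6,13): clear
  edge (6,13)–(10,19): clear
  edge (10,19)–(11,24): clear
  edge (11,24)–(1,24): clear
  midpoint (23,18) outside
  → clear
Obstacle 3 [(13,13) (16,13) (21,15) (20,21) (13,16)]:
  edge (13,13)–(16,13): clear
  edge (16,13)–(21,15): clear
  edge (21,15)–(20,21): clear
  edge (20,21)–(13,16): clear
  edge (13,16)–(13,13): clear
  midpoint (23,18) outside
  → clear
Obstacle 4 [(0,11) (6,1) (10,11)]:
  edge (0,11)–(6,1): clear
  edge (6,1)–(10,11): clear
  edge (10,11)–(0,11): clear
  midpoint (23,18) outside
  → clear

FREE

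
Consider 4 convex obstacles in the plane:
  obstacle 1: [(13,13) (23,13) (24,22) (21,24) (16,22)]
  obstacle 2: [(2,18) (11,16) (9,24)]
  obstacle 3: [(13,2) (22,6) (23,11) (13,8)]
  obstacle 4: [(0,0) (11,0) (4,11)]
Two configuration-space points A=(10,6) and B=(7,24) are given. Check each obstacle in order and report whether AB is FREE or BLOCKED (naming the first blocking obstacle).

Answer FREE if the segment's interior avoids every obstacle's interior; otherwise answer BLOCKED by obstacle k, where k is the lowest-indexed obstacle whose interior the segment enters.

BLOCKED by obstacle 2

Obstacle 1 [(13,13) (23,13) (24,22) (21,24) (16,22)]:
  edge (13,13)–(23,13): clear
  edge (23,13)–(24,22): clear
  edge (24,22)–(21,24): clear
  edge (21,24)–(16,22): clear
  edge (16,22)–(13,13): clear
  midpoint (17/2,15) outside
  → clear
Obstacle 2 [(2,18) (11,16) (9,24)]:
  edge (2,18)–(11,16): crosses AB
  edge (11,16)–(9,24): clear
  edge (9,24)–(2,18): crosses AB
  → BLOCKED
Obstacle 3 [(13,2) (22,6) (23,11) (13,8)]:
  edge (13,2)–(22,6): clear
  edge (22,6)–(23,11): clear
  edge (23,11)–(13,8): clear
  edge (13,8)–(13,2): clear
  midpoint (17/2,15) outside
  → clear
Obstacle 4 [(0,0) (11,0) (4,11)]:
  edge (0,0)–(11,0): clear
  edge (11,0)–(4,11): clear
  edge (4,11)–(0,0): clear
  midpoint (17/2,15) outside
  → clear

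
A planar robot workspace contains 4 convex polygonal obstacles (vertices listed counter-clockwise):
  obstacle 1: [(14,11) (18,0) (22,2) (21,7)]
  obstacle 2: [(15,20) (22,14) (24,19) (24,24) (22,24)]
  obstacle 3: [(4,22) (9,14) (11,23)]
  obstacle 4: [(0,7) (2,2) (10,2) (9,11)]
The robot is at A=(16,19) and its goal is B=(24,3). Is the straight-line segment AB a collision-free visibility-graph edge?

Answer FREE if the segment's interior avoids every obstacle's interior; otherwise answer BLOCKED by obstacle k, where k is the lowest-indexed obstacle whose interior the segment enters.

Obstacle 1 [(14,11) (18,0) (22,2) (21,7)]:
  edge (14,11)–(18,0): clear
  edge (18,0)–(22,2): clear
  edge (22,2)–(21,7): clear
  edge (21,7)–(14,11): clear
  midpoint (20,11) outside
  → clear
Obstacle 2 [(15,20) (22,14) (24,19) (24,24) (22,24)]:
  edge (15,20)–(22,14): clear
  edge (22,14)–(24,19): clear
  edge (24,19)–(24,24): clear
  edge (24,24)–(22,24): clear
  edge (22,24)–(15,20): clear
  midpoint (20,11) outside
  → clear
Obstacle 3 [(4,22) (9,14) (11,23)]:
  edge (4,22)–(9,14): clear
  edge (9,14)–(11,23): clear
  edge (11,23)–(4,22): clear
  midpoint (20,11) outside
  → clear
Obstacle 4 [(0,7) (2,2) (10,2) (9,11)]:
  edge (0,7)–(2,2): clear
  edge (2,2)–(10,2): clear
  edge (10,2)–(9,11): clear
  edge (9,11)–(0,7): clear
  midpoint (20,11) outside
  → clear

FREE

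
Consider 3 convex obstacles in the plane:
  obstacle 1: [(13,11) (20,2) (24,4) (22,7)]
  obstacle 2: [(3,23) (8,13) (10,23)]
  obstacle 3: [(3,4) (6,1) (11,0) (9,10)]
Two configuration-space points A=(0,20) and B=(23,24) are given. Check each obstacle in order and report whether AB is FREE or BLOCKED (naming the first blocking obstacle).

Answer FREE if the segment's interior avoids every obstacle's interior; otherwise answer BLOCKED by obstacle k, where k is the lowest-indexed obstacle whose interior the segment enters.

BLOCKED by obstacle 2

Obstacle 1 [(13,11) (20,2) (24,4) (22,7)]:
  edge (13,11)–(20,2): clear
  edge (20,2)–(24,4): clear
  edge (24,4)–(22,7): clear
  edge (22,7)–(13,11): clear
  midpoint (23/2,22) outside
  → clear
Obstacle 2 [(3,23) (8,13) (10,23)]:
  edge (3,23)–(8,13): crosses AB
  edge (8,13)–(10,23): crosses AB
  edge (10,23)–(3,23): clear
  → BLOCKED
Obstacle 3 [(3,4) (6,1) (11,0) (9,10)]:
  edge (3,4)–(6,1): clear
  edge (6,1)–(11,0): clear
  edge (11,0)–(9,10): clear
  edge (9,10)–(3,4): clear
  midpoint (23/2,22) outside
  → clear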